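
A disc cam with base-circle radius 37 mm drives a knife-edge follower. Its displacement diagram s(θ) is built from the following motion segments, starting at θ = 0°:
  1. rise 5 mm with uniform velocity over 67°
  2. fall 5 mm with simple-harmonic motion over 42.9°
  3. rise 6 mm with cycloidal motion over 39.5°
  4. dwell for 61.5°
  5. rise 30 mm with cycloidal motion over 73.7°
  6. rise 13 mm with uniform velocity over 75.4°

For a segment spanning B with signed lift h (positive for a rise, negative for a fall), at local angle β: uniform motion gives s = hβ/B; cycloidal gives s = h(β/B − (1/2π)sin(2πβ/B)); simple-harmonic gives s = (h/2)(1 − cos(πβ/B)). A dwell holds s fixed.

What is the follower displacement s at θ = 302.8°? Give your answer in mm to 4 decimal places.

seg 1 [0°–67°] uniform, h=5: full span → s += 5 → s = 5.0000
seg 2 [67°–109.9°] simple-harmonic, h=-5: full span → s += -5 → s = 0.0000
seg 3 [109.9°–149.4°] cycloidal, h=6: full span → s += 6 → s = 6.0000
seg 4 [149.4°–210.9°] dwell: s stays 6.0000
seg 5 [210.9°–284.6°] cycloidal, h=30: full span → s += 30 → s = 36.0000
seg 6 [284.6°–360°] uniform, h=13: θ=302.8° here. β=18.2, B=75.4. 13·18.2/75.4 = 3.1379 → s = 39.1379

39.1379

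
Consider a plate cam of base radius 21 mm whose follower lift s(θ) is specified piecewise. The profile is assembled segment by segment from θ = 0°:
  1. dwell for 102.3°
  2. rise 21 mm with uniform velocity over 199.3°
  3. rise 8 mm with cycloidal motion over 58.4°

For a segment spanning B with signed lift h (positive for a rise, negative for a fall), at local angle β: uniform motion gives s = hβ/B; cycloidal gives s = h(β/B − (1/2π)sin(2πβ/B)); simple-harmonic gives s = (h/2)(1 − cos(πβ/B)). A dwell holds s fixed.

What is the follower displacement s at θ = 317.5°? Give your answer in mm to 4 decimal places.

seg 1 [0°–102.3°] dwell: s stays 0.0000
seg 2 [102.3°–301.6°] uniform, h=21: full span → s += 21 → s = 21.0000
seg 3 [301.6°–360°] cycloidal, h=8: θ=317.5° here. β=15.9, B=58.4. 8·(0.2723 − sin(2π·0.2723)/(2π)) = 0.9173 → s = 21.9173

21.9173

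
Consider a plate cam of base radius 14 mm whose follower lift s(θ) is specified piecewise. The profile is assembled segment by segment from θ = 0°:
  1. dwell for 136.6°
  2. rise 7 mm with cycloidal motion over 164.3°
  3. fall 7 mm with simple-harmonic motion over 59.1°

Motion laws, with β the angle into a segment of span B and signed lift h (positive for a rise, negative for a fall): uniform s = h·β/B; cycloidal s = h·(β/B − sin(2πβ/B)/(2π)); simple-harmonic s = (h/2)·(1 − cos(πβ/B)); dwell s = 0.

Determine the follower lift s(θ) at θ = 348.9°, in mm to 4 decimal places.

seg 1 [0°–136.6°] dwell: s stays 0.0000
seg 2 [136.6°–300.9°] cycloidal, h=7: full span → s += 7 → s = 7.0000
seg 3 [300.9°–360°] simple-harmonic, h=-7: θ=348.9° here. β=48, B=59.1. -7/2·(1 − cos(π·0.8122)) = -6.4082 → s = 0.5918

0.5918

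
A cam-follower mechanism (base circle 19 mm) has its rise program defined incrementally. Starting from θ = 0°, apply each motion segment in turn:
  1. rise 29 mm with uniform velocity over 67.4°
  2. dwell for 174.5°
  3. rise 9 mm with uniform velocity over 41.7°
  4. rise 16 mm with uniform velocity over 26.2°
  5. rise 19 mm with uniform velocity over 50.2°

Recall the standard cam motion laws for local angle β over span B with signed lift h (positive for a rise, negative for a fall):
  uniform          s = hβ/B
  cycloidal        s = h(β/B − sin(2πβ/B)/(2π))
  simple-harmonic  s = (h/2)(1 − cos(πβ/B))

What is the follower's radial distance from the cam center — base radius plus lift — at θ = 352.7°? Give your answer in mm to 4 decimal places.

seg 1 [0°–67.4°] uniform, h=29: full span → s += 29 → s = 29.0000
seg 2 [67.4°–241.9°] dwell: s stays 29.0000
seg 3 [241.9°–283.6°] uniform, h=9: full span → s += 9 → s = 38.0000
seg 4 [283.6°–309.8°] uniform, h=16: full span → s += 16 → s = 54.0000
seg 5 [309.8°–360°] uniform, h=19: θ=352.7° here. β=42.9, B=50.2. 19·42.9/50.2 = 16.2371 → s = 70.2371
radial distance = base radius + s = 19 + 70.2371 = 89.2371

89.2371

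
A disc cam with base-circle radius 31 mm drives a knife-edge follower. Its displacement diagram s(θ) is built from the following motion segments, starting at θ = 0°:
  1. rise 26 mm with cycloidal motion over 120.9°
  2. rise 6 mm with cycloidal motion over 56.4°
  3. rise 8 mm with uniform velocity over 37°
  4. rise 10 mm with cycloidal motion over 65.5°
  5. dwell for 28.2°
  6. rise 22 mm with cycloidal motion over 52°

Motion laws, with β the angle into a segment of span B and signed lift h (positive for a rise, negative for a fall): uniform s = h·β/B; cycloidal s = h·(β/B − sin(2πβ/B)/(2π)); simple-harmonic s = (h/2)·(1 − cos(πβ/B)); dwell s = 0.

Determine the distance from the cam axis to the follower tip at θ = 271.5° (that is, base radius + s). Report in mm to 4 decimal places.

seg 1 [0°–120.9°] cycloidal, h=26: full span → s += 26 → s = 26.0000
seg 2 [120.9°–177.3°] cycloidal, h=6: full span → s += 6 → s = 32.0000
seg 3 [177.3°–214.3°] uniform, h=8: full span → s += 8 → s = 40.0000
seg 4 [214.3°–279.8°] cycloidal, h=10: θ=271.5° here. β=57.2, B=65.5. 10·(0.8733 − sin(2π·0.8733)/(2π)) = 9.8703 → s = 49.8703
radial distance = base radius + s = 31 + 49.8703 = 80.8703

80.8703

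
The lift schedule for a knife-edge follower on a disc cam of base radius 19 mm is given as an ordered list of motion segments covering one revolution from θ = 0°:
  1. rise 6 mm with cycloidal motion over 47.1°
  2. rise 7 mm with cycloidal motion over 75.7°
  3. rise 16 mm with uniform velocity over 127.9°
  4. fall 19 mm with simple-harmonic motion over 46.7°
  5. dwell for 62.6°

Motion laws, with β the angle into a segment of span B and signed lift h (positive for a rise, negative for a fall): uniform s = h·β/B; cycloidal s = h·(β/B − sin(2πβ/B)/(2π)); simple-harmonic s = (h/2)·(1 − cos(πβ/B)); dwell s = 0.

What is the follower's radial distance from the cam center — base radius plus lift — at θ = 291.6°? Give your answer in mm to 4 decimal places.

seg 1 [0°–47.1°] cycloidal, h=6: full span → s += 6 → s = 6.0000
seg 2 [47.1°–122.8°] cycloidal, h=7: full span → s += 7 → s = 13.0000
seg 3 [122.8°–250.7°] uniform, h=16: full span → s += 16 → s = 29.0000
seg 4 [250.7°–297.4°] simple-harmonic, h=-19: θ=291.6° here. β=40.9, B=46.7. -19/2·(1 − cos(π·0.8758)) = -18.2860 → s = 10.7140
radial distance = base radius + s = 19 + 10.7140 = 29.7140

29.7140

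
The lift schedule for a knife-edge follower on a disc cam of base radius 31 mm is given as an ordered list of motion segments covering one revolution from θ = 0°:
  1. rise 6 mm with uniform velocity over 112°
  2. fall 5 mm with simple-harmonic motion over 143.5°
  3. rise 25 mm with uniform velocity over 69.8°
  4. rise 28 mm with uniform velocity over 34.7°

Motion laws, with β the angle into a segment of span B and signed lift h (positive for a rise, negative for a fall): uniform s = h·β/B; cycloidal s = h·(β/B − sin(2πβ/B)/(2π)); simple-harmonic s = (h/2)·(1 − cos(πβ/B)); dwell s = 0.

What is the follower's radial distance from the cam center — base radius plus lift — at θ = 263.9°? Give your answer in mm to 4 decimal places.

seg 1 [0°–112°] uniform, h=6: full span → s += 6 → s = 6.0000
seg 2 [112°–255.5°] simple-harmonic, h=-5: full span → s += -5 → s = 1.0000
seg 3 [255.5°–325.3°] uniform, h=25: θ=263.9° here. β=8.4, B=69.8. 25·8.4/69.8 = 3.0086 → s = 4.0086
radial distance = base radius + s = 31 + 4.0086 = 35.0086

35.0086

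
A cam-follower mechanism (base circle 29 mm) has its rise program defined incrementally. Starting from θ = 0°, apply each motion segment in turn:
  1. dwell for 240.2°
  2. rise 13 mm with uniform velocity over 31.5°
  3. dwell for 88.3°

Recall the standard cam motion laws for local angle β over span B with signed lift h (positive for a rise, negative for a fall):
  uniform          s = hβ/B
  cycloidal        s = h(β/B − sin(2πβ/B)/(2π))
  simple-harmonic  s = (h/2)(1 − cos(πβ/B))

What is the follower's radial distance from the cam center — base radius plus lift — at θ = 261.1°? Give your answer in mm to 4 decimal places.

seg 1 [0°–240.2°] dwell: s stays 0.0000
seg 2 [240.2°–271.7°] uniform, h=13: θ=261.1° here. β=20.9, B=31.5. 13·20.9/31.5 = 8.6254 → s = 8.6254
radial distance = base radius + s = 29 + 8.6254 = 37.6254

37.6254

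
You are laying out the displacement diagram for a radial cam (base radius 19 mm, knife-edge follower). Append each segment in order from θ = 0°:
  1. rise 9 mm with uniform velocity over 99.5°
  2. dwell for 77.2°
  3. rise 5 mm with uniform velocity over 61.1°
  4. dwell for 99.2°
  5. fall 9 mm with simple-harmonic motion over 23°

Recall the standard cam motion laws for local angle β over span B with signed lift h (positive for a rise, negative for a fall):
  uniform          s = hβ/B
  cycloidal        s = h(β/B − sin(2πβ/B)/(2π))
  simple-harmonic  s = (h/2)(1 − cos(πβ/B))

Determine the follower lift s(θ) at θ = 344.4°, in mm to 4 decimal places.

seg 1 [0°–99.5°] uniform, h=9: full span → s += 9 → s = 9.0000
seg 2 [99.5°–176.7°] dwell: s stays 9.0000
seg 3 [176.7°–237.8°] uniform, h=5: full span → s += 5 → s = 14.0000
seg 4 [237.8°–337°] dwell: s stays 14.0000
seg 5 [337°–360°] simple-harmonic, h=-9: θ=344.4° here. β=7.4, B=23. -9/2·(1 − cos(π·0.3217)) = -2.1096 → s = 11.8904

11.8904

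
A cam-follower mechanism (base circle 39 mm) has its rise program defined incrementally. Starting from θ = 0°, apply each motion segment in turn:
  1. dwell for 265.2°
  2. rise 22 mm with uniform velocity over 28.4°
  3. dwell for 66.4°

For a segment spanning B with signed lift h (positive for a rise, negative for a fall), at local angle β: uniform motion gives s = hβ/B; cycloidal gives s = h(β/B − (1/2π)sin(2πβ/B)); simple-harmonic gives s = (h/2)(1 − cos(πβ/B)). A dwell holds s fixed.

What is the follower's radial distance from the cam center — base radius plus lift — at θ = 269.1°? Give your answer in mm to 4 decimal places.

seg 1 [0°–265.2°] dwell: s stays 0.0000
seg 2 [265.2°–293.6°] uniform, h=22: θ=269.1° here. β=3.9, B=28.4. 22·3.9/28.4 = 3.0211 → s = 3.0211
radial distance = base radius + s = 39 + 3.0211 = 42.0211

42.0211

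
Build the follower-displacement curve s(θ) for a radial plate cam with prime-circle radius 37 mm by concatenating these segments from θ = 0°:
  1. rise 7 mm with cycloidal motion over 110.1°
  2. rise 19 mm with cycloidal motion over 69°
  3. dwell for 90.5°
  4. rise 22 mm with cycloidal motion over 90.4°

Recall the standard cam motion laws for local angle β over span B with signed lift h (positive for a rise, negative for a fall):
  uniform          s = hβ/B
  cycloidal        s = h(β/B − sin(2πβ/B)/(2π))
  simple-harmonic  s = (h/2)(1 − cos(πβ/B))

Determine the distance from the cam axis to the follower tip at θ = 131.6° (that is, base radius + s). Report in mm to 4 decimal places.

seg 1 [0°–110.1°] cycloidal, h=7: full span → s += 7 → s = 7.0000
seg 2 [110.1°–179.1°] cycloidal, h=19: θ=131.6° here. β=21.5, B=69. 19·(0.3116 − sin(2π·0.3116)/(2π)) = 3.1200 → s = 10.1200
radial distance = base radius + s = 37 + 10.1200 = 47.1200

47.1200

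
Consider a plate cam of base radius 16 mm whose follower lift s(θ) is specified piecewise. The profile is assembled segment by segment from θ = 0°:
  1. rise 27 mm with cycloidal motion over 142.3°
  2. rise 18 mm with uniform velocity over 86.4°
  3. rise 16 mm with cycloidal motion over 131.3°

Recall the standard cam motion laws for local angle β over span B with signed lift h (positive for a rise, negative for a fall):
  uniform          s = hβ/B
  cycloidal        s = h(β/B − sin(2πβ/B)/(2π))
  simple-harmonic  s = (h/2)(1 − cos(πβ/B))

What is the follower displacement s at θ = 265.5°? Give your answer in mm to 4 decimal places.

seg 1 [0°–142.3°] cycloidal, h=27: full span → s += 27 → s = 27.0000
seg 2 [142.3°–228.7°] uniform, h=18: full span → s += 18 → s = 45.0000
seg 3 [228.7°–360°] cycloidal, h=16: θ=265.5° here. β=36.8, B=131.3. 16·(0.2803 − sin(2π·0.2803)/(2π)) = 1.9838 → s = 46.9838

46.9838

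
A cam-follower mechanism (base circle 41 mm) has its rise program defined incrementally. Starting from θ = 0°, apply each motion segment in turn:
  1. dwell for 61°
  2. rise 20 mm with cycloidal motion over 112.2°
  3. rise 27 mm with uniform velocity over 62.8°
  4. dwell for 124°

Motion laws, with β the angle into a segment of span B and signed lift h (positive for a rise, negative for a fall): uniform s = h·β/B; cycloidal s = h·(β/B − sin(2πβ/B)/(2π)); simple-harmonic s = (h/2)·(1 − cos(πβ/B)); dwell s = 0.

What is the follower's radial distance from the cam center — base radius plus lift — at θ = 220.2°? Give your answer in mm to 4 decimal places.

seg 1 [0°–61°] dwell: s stays 0.0000
seg 2 [61°–173.2°] cycloidal, h=20: full span → s += 20 → s = 20.0000
seg 3 [173.2°–236°] uniform, h=27: θ=220.2° here. β=47, B=62.8. 27·47/62.8 = 20.2070 → s = 40.2070
radial distance = base radius + s = 41 + 40.2070 = 81.2070

81.2070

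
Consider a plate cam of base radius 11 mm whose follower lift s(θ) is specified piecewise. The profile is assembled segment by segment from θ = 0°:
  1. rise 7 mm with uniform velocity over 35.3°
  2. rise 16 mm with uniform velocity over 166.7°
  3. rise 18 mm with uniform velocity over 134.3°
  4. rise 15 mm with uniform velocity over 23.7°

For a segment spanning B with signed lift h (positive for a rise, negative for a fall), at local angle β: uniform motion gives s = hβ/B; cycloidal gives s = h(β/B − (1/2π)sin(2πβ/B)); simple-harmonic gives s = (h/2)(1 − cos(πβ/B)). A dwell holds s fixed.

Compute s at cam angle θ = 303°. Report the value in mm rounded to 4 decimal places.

seg 1 [0°–35.3°] uniform, h=7: full span → s += 7 → s = 7.0000
seg 2 [35.3°–202°] uniform, h=16: full span → s += 16 → s = 23.0000
seg 3 [202°–336.3°] uniform, h=18: θ=303° here. β=101, B=134.3. 18·101/134.3 = 13.5369 → s = 36.5369

36.5369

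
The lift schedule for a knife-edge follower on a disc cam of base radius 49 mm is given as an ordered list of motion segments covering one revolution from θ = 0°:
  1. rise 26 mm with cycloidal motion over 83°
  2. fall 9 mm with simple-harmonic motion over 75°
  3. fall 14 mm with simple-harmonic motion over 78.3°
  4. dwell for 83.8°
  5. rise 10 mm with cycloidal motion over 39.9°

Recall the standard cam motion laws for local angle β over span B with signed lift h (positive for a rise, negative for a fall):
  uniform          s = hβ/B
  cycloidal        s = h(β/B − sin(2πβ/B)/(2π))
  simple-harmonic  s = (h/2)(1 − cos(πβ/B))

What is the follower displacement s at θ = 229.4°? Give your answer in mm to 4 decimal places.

seg 1 [0°–83°] cycloidal, h=26: full span → s += 26 → s = 26.0000
seg 2 [83°–158°] simple-harmonic, h=-9: full span → s += -9 → s = 17.0000
seg 3 [158°–236.3°] simple-harmonic, h=-14: θ=229.4° here. β=71.4, B=78.3. -14/2·(1 − cos(π·0.9119)) = -13.7335 → s = 3.2665

3.2665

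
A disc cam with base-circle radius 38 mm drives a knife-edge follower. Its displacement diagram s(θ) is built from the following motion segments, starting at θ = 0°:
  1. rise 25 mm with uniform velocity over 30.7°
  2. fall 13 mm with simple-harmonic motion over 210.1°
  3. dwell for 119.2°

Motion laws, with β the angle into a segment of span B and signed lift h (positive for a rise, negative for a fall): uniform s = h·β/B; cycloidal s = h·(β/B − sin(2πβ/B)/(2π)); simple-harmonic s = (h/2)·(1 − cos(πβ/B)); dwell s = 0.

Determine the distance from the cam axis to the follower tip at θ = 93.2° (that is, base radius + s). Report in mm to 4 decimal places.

seg 1 [0°–30.7°] uniform, h=25: full span → s += 25 → s = 25.0000
seg 2 [30.7°–240.8°] simple-harmonic, h=-13: θ=93.2° here. β=62.5, B=210.1. -13/2·(1 − cos(π·0.2975)) = -2.6378 → s = 22.3622
radial distance = base radius + s = 38 + 22.3622 = 60.3622

60.3622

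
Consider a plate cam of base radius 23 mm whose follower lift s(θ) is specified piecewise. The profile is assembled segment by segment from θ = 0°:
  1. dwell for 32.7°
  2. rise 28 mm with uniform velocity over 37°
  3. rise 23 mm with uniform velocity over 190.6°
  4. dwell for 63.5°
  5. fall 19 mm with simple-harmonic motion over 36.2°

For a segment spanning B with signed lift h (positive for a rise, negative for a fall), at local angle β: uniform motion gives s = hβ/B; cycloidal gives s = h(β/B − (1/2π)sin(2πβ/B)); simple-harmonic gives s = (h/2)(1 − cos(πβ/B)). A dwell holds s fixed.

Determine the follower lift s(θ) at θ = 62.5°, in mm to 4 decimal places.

seg 1 [0°–32.7°] dwell: s stays 0.0000
seg 2 [32.7°–69.7°] uniform, h=28: θ=62.5° here. β=29.8, B=37. 28·29.8/37 = 22.5514 → s = 22.5514

22.5514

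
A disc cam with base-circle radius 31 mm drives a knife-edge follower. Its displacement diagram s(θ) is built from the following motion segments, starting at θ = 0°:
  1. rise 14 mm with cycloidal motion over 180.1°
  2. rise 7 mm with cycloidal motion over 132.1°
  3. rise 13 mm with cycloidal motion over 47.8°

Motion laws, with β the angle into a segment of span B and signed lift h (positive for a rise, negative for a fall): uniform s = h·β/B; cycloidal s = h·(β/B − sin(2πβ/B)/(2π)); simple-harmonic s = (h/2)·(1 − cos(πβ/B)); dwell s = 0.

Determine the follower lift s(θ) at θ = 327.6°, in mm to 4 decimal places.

seg 1 [0°–180.1°] cycloidal, h=14: full span → s += 14 → s = 14.0000
seg 2 [180.1°–312.2°] cycloidal, h=7: full span → s += 7 → s = 21.0000
seg 3 [312.2°–360°] cycloidal, h=13: θ=327.6° here. β=15.4, B=47.8. 13·(0.3222 − sin(2π·0.3222)/(2π)) = 2.3284 → s = 23.3284

23.3284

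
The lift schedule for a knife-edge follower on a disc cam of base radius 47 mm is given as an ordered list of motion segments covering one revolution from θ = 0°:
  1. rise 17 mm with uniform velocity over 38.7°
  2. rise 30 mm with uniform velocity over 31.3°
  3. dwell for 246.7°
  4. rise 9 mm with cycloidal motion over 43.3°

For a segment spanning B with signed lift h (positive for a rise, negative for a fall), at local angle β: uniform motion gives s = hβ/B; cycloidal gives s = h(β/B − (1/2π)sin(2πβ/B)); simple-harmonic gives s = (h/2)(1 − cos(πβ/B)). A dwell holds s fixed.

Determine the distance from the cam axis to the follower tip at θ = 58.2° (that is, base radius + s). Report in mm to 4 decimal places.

seg 1 [0°–38.7°] uniform, h=17: full span → s += 17 → s = 17.0000
seg 2 [38.7°–70°] uniform, h=30: θ=58.2° here. β=19.5, B=31.3. 30·19.5/31.3 = 18.6901 → s = 35.6901
radial distance = base radius + s = 47 + 35.6901 = 82.6901

82.6901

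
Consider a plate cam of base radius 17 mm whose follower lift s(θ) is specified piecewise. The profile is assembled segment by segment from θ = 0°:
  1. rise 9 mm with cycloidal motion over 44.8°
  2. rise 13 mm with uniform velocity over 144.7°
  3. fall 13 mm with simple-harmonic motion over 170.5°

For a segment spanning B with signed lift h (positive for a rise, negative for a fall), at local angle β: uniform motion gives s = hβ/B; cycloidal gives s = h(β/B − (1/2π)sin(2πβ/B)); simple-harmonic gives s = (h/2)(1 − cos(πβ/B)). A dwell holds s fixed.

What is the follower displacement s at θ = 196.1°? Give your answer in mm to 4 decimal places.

seg 1 [0°–44.8°] cycloidal, h=9: full span → s += 9 → s = 9.0000
seg 2 [44.8°–189.5°] uniform, h=13: full span → s += 13 → s = 22.0000
seg 3 [189.5°–360°] simple-harmonic, h=-13: θ=196.1° here. β=6.6, B=170.5. -13/2·(1 − cos(π·0.0387)) = -0.0480 → s = 21.9520

21.9520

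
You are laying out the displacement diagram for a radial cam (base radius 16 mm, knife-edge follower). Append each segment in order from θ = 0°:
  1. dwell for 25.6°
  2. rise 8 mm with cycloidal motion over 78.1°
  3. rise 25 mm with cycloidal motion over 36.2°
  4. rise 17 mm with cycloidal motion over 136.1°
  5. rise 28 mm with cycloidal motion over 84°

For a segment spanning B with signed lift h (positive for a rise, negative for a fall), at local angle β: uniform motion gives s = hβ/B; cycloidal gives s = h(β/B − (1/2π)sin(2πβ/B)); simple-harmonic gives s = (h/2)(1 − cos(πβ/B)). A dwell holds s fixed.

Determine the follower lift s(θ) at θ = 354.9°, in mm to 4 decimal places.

seg 1 [0°–25.6°] dwell: s stays 0.0000
seg 2 [25.6°–103.7°] cycloidal, h=8: full span → s += 8 → s = 8.0000
seg 3 [103.7°–139.9°] cycloidal, h=25: full span → s += 25 → s = 33.0000
seg 4 [139.9°–276°] cycloidal, h=17: full span → s += 17 → s = 50.0000
seg 5 [276°–360°] cycloidal, h=28: θ=354.9° here. β=78.9, B=84. 28·(0.9393 − sin(2π·0.9393)/(2π)) = 27.9591 → s = 77.9591

77.9591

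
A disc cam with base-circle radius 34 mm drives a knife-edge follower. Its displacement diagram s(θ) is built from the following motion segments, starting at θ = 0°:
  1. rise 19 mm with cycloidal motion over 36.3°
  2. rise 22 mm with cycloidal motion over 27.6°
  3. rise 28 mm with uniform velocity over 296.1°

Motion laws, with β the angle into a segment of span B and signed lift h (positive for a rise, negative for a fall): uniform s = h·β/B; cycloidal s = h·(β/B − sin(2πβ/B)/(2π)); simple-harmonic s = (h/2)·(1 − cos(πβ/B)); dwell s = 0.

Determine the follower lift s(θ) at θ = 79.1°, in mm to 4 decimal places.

seg 1 [0°–36.3°] cycloidal, h=19: full span → s += 19 → s = 19.0000
seg 2 [36.3°–63.9°] cycloidal, h=22: full span → s += 22 → s = 41.0000
seg 3 [63.9°–360°] uniform, h=28: θ=79.1° here. β=15.2, B=296.1. 28·15.2/296.1 = 1.4374 → s = 42.4374

42.4374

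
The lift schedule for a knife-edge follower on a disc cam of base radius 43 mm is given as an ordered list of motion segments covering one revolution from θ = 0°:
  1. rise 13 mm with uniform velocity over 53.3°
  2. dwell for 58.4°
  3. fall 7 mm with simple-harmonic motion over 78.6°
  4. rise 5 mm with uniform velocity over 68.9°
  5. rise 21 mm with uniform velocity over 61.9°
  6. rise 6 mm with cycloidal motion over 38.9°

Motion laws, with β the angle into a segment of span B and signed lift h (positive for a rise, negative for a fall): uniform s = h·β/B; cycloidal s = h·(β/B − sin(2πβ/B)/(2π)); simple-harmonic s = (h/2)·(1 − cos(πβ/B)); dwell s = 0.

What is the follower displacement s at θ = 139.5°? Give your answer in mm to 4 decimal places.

seg 1 [0°–53.3°] uniform, h=13: full span → s += 13 → s = 13.0000
seg 2 [53.3°–111.7°] dwell: s stays 13.0000
seg 3 [111.7°–190.3°] simple-harmonic, h=-7: θ=139.5° here. β=27.8, B=78.6. -7/2·(1 − cos(π·0.3537)) = -1.9473 → s = 11.0527

11.0527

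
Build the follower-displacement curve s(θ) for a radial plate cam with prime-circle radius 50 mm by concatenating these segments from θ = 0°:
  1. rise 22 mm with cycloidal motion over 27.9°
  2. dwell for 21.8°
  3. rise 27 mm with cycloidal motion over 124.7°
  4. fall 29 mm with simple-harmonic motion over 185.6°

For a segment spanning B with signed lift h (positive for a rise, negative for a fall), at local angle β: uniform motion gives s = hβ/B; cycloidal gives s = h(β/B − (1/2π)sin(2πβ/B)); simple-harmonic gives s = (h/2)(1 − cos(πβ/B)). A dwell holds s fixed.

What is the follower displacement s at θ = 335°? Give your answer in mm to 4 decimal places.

seg 1 [0°–27.9°] cycloidal, h=22: full span → s += 22 → s = 22.0000
seg 2 [27.9°–49.7°] dwell: s stays 22.0000
seg 3 [49.7°–174.4°] cycloidal, h=27: full span → s += 27 → s = 49.0000
seg 4 [174.4°–360°] simple-harmonic, h=-29: θ=335° here. β=160.6, B=185.6. -29/2·(1 − cos(π·0.8653)) = -27.7210 → s = 21.2790

21.2790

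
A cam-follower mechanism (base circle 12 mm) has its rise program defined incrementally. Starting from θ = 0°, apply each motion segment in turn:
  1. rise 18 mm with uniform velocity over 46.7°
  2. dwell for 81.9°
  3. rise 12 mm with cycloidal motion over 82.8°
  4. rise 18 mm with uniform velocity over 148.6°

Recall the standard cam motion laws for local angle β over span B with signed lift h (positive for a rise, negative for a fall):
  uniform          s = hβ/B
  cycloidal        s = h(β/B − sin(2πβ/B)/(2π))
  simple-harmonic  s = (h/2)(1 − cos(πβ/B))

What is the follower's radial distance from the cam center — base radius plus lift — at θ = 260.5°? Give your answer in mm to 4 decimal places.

seg 1 [0°–46.7°] uniform, h=18: full span → s += 18 → s = 18.0000
seg 2 [46.7°–128.6°] dwell: s stays 18.0000
seg 3 [128.6°–211.4°] cycloidal, h=12: full span → s += 12 → s = 30.0000
seg 4 [211.4°–360°] uniform, h=18: θ=260.5° here. β=49.1, B=148.6. 18·49.1/148.6 = 5.9475 → s = 35.9475
radial distance = base radius + s = 12 + 35.9475 = 47.9475

47.9475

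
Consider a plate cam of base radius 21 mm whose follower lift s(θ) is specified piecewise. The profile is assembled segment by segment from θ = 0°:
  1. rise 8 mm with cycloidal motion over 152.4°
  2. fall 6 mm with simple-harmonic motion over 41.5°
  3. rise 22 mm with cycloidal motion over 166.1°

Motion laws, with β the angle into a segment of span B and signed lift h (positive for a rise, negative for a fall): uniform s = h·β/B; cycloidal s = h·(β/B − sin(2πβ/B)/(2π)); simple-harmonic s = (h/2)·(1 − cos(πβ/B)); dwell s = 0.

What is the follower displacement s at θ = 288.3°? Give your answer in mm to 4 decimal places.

seg 1 [0°–152.4°] cycloidal, h=8: full span → s += 8 → s = 8.0000
seg 2 [152.4°–193.9°] simple-harmonic, h=-6: full span → s += -6 → s = 2.0000
seg 3 [193.9°–360°] cycloidal, h=22: θ=288.3° here. β=94.4, B=166.1. 22·(0.5683 − sin(2π·0.5683)/(2π)) = 13.9609 → s = 15.9609

15.9609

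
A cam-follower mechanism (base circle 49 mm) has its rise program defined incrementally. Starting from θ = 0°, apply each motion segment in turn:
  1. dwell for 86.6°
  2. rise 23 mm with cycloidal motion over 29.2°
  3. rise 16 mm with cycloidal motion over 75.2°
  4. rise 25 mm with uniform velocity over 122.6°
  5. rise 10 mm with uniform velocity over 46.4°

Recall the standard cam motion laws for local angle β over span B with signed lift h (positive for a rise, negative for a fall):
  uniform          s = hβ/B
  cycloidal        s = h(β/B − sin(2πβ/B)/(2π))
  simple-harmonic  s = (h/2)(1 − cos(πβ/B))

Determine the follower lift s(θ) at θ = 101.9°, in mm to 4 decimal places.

seg 1 [0°–86.6°] dwell: s stays 0.0000
seg 2 [86.6°–115.8°] cycloidal, h=23: θ=101.9° here. β=15.3, B=29.2. 23·(0.5240 − sin(2π·0.5240)/(2π)) = 12.6007 → s = 12.6007

12.6007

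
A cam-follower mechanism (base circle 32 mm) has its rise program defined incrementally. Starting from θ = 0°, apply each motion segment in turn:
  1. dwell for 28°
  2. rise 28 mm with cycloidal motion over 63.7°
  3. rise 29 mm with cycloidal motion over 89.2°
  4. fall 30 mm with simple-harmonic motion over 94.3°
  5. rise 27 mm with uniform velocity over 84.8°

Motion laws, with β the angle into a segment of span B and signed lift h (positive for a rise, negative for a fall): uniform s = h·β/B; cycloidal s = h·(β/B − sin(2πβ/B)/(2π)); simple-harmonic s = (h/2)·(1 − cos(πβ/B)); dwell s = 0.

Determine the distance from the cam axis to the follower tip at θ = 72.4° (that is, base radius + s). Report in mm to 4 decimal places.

seg 1 [0°–28°] dwell: s stays 0.0000
seg 2 [28°–91.7°] cycloidal, h=28: θ=72.4° here. β=44.4, B=63.7. 28·(0.6970 − sin(2π·0.6970)/(2π)) = 23.7282 → s = 23.7282
radial distance = base radius + s = 32 + 23.7282 = 55.7282

55.7282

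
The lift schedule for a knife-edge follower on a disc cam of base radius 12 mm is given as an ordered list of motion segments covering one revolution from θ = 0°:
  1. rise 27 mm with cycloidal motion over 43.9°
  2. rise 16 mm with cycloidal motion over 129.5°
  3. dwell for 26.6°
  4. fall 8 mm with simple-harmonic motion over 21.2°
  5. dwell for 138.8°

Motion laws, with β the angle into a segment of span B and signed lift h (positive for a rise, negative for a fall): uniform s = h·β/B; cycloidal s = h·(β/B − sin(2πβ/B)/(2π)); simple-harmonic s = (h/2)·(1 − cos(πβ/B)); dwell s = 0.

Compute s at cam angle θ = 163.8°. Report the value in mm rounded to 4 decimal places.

seg 1 [0°–43.9°] cycloidal, h=27: full span → s += 27 → s = 27.0000
seg 2 [43.9°–173.4°] cycloidal, h=16: θ=163.8° here. β=119.9, B=129.5. 16·(0.9259 − sin(2π·0.9259)/(2π)) = 15.9576 → s = 42.9576

42.9576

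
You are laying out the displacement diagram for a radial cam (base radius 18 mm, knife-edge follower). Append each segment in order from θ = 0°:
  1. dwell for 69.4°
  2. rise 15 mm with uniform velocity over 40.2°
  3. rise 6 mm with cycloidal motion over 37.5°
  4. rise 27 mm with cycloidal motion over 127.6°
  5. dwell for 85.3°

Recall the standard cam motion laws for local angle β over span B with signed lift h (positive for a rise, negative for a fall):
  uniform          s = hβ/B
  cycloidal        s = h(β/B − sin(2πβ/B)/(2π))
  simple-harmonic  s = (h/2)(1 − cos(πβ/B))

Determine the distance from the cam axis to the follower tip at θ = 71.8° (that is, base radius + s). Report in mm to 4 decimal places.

seg 1 [0°–69.4°] dwell: s stays 0.0000
seg 2 [69.4°–109.6°] uniform, h=15: θ=71.8° here. β=2.4, B=40.2. 15·2.4/40.2 = 0.8955 → s = 0.8955
radial distance = base radius + s = 18 + 0.8955 = 18.8955

18.8955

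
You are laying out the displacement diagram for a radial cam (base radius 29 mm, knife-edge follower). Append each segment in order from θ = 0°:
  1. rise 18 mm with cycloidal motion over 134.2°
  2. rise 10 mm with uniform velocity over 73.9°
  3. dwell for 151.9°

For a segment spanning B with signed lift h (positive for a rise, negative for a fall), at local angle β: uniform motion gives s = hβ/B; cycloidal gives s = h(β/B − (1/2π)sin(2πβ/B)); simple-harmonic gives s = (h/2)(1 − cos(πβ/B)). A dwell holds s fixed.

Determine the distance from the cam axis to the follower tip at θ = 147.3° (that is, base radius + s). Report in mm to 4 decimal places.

seg 1 [0°–134.2°] cycloidal, h=18: full span → s += 18 → s = 18.0000
seg 2 [134.2°–208.1°] uniform, h=10: θ=147.3° here. β=13.1, B=73.9. 10·13.1/73.9 = 1.7727 → s = 19.7727
radial distance = base radius + s = 29 + 19.7727 = 48.7727

48.7727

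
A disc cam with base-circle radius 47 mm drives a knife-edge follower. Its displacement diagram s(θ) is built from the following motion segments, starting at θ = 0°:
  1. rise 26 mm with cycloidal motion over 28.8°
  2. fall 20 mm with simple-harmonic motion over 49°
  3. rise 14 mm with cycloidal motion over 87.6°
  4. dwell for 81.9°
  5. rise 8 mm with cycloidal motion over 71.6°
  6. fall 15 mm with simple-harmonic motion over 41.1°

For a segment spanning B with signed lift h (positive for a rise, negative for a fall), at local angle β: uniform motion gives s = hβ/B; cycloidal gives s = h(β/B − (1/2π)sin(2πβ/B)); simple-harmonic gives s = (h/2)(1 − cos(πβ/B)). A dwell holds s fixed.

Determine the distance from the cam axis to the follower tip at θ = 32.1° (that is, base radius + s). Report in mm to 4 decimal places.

seg 1 [0°–28.8°] cycloidal, h=26: full span → s += 26 → s = 26.0000
seg 2 [28.8°–77.8°] simple-harmonic, h=-20: θ=32.1° here. β=3.3, B=49. -20/2·(1 − cos(π·0.0673)) = -0.2230 → s = 25.7770
radial distance = base radius + s = 47 + 25.7770 = 72.7770

72.7770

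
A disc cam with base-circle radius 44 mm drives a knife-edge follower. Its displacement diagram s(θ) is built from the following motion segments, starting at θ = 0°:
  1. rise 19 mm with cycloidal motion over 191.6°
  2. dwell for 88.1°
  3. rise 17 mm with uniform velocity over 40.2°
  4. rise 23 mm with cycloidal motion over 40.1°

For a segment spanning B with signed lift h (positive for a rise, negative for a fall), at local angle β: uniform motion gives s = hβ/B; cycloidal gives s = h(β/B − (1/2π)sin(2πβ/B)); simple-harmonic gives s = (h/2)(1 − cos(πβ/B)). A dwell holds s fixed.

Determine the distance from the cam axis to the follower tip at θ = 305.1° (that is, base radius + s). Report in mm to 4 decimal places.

seg 1 [0°–191.6°] cycloidal, h=19: full span → s += 19 → s = 19.0000
seg 2 [191.6°–279.7°] dwell: s stays 19.0000
seg 3 [279.7°–319.9°] uniform, h=17: θ=305.1° here. β=25.4, B=40.2. 17·25.4/40.2 = 10.7413 → s = 29.7413
radial distance = base radius + s = 44 + 29.7413 = 73.7413

73.7413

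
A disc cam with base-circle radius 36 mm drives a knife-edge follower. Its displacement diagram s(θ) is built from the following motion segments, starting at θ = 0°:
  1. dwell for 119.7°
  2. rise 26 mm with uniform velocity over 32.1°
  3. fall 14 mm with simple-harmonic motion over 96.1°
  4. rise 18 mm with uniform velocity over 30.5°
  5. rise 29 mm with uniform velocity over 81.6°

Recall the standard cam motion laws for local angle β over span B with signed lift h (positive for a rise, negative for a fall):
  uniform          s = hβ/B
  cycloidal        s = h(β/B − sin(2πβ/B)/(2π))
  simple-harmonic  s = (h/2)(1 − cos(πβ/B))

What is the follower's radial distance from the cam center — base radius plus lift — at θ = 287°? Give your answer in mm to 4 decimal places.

seg 1 [0°–119.7°] dwell: s stays 0.0000
seg 2 [119.7°–151.8°] uniform, h=26: full span → s += 26 → s = 26.0000
seg 3 [151.8°–247.9°] simple-harmonic, h=-14: full span → s += -14 → s = 12.0000
seg 4 [247.9°–278.4°] uniform, h=18: full span → s += 18 → s = 30.0000
seg 5 [278.4°–360°] uniform, h=29: θ=287° here. β=8.6, B=81.6. 29·8.6/81.6 = 3.0564 → s = 33.0564
radial distance = base radius + s = 36 + 33.0564 = 69.0564

69.0564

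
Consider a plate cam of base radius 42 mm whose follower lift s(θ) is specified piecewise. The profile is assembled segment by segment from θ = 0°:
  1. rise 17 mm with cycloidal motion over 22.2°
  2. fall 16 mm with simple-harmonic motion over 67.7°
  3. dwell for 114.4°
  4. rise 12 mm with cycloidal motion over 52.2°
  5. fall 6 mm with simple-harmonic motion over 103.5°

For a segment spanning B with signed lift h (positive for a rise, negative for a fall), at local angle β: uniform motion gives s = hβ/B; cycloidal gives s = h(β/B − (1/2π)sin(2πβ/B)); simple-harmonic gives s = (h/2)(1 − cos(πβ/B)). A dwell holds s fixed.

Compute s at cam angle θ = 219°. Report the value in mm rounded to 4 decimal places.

seg 1 [0°–22.2°] cycloidal, h=17: full span → s += 17 → s = 17.0000
seg 2 [22.2°–89.9°] simple-harmonic, h=-16: full span → s += -16 → s = 1.0000
seg 3 [89.9°–204.3°] dwell: s stays 1.0000
seg 4 [204.3°–256.5°] cycloidal, h=12: θ=219° here. β=14.7, B=52.2. 12·(0.2816 − sin(2π·0.2816)/(2π)) = 1.5070 → s = 2.5070

2.5070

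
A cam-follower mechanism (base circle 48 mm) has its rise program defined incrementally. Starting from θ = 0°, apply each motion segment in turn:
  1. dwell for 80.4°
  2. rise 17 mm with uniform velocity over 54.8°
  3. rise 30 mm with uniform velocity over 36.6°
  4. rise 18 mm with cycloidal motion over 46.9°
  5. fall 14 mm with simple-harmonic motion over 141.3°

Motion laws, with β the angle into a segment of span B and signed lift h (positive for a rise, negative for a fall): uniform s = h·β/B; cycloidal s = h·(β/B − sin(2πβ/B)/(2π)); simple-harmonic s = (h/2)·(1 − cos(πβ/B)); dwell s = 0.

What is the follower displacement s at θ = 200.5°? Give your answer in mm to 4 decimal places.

seg 1 [0°–80.4°] dwell: s stays 0.0000
seg 2 [80.4°–135.2°] uniform, h=17: full span → s += 17 → s = 17.0000
seg 3 [135.2°–171.8°] uniform, h=30: full span → s += 30 → s = 47.0000
seg 4 [171.8°–218.7°] cycloidal, h=18: θ=200.5° here. β=28.7, B=46.9. 18·(0.6119 − sin(2π·0.6119)/(2π)) = 12.8678 → s = 59.8678

59.8678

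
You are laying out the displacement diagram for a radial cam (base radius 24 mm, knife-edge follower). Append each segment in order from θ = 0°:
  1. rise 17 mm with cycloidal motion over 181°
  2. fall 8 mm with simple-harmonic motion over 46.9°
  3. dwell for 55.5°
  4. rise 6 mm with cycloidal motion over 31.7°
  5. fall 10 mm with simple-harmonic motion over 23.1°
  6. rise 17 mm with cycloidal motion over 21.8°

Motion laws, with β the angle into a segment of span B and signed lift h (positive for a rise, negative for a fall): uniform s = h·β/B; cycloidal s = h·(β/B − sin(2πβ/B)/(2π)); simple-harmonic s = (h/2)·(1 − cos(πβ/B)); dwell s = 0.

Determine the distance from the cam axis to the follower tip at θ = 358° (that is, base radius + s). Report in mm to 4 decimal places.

seg 1 [0°–181°] cycloidal, h=17: full span → s += 17 → s = 17.0000
seg 2 [181°–227.9°] simple-harmonic, h=-8: full span → s += -8 → s = 9.0000
seg 3 [227.9°–283.4°] dwell: s stays 9.0000
seg 4 [283.4°–315.1°] cycloidal, h=6: full span → s += 6 → s = 15.0000
seg 5 [315.1°–338.2°] simple-harmonic, h=-10: full span → s += -10 → s = 5.0000
seg 6 [338.2°–360°] cycloidal, h=17: θ=358° here. β=19.8, B=21.8. 17·(0.9083 − sin(2π·0.9083)/(2π)) = 16.9151 → s = 21.9151
radial distance = base radius + s = 24 + 21.9151 = 45.9151

45.9151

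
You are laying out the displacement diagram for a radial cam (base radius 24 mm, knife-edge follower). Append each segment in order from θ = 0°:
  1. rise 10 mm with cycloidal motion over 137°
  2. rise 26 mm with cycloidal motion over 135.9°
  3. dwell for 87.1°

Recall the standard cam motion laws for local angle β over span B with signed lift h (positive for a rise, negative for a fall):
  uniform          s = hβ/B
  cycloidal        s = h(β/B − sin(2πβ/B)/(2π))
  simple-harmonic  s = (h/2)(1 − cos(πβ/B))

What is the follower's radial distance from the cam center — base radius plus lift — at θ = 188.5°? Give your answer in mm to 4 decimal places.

seg 1 [0°–137°] cycloidal, h=10: full span → s += 10 → s = 10.0000
seg 2 [137°–272.9°] cycloidal, h=26: θ=188.5° here. β=51.5, B=135.9. 26·(0.3790 − sin(2π·0.3790)/(2π)) = 7.0004 → s = 17.0004
radial distance = base radius + s = 24 + 17.0004 = 41.0004

41.0004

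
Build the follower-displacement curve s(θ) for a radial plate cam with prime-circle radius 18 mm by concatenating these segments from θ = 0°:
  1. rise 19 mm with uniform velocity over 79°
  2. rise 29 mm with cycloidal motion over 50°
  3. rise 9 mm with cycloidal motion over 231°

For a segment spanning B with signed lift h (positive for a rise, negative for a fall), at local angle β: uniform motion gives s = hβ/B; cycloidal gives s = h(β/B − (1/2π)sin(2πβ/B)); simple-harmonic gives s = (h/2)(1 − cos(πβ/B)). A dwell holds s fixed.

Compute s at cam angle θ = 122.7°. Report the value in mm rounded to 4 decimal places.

seg 1 [0°–79°] uniform, h=19: full span → s += 19 → s = 19.0000
seg 2 [79°–129°] cycloidal, h=29: θ=122.7° here. β=43.7, B=50. 29·(0.8740 − sin(2π·0.8740)/(2π)) = 28.6301 → s = 47.6301

47.6301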